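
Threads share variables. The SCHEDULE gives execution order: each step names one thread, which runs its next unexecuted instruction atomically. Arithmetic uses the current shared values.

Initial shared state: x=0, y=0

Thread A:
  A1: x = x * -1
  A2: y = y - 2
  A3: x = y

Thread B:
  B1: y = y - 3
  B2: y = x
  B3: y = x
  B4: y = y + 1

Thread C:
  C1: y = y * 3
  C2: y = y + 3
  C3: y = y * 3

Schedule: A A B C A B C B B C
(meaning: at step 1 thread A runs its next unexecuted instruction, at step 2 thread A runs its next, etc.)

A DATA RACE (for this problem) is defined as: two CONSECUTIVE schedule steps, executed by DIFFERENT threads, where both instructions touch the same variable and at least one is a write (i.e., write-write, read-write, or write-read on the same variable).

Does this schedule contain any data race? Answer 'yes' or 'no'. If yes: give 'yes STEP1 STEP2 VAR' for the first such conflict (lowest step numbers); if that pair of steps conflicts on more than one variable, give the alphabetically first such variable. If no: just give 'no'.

Answer: yes 2 3 y

Derivation:
Steps 1,2: same thread (A). No race.
Steps 2,3: A(y = y - 2) vs B(y = y - 3). RACE on y (W-W).
Steps 3,4: B(y = y - 3) vs C(y = y * 3). RACE on y (W-W).
Steps 4,5: C(y = y * 3) vs A(x = y). RACE on y (W-R).
Steps 5,6: A(x = y) vs B(y = x). RACE on x (W-R), y (R-W). Multiple vars; alphabetically first is x.
Steps 6,7: B(y = x) vs C(y = y + 3). RACE on y (W-W).
Steps 7,8: C(y = y + 3) vs B(y = x). RACE on y (W-W).
Steps 8,9: same thread (B). No race.
Steps 9,10: B(y = y + 1) vs C(y = y * 3). RACE on y (W-W).
First conflict at steps 2,3.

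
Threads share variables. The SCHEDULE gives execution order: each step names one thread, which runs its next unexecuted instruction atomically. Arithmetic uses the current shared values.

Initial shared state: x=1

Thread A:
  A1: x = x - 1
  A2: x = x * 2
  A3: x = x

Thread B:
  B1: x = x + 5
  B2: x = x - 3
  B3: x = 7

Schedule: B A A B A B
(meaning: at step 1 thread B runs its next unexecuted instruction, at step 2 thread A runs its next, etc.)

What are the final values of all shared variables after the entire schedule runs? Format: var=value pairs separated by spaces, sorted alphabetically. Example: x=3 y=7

Step 1: thread B executes B1 (x = x + 5). Shared: x=6. PCs: A@0 B@1
Step 2: thread A executes A1 (x = x - 1). Shared: x=5. PCs: A@1 B@1
Step 3: thread A executes A2 (x = x * 2). Shared: x=10. PCs: A@2 B@1
Step 4: thread B executes B2 (x = x - 3). Shared: x=7. PCs: A@2 B@2
Step 5: thread A executes A3 (x = x). Shared: x=7. PCs: A@3 B@2
Step 6: thread B executes B3 (x = 7). Shared: x=7. PCs: A@3 B@3

Answer: x=7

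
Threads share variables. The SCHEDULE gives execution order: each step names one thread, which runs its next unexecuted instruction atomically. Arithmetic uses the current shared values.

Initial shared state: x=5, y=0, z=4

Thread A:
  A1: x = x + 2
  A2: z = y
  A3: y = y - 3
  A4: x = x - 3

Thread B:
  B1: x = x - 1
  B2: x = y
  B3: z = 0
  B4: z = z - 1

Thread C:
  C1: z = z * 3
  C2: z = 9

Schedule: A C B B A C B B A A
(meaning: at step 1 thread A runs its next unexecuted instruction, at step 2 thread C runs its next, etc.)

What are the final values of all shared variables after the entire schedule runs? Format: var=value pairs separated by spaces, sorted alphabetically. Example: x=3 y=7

Step 1: thread A executes A1 (x = x + 2). Shared: x=7 y=0 z=4. PCs: A@1 B@0 C@0
Step 2: thread C executes C1 (z = z * 3). Shared: x=7 y=0 z=12. PCs: A@1 B@0 C@1
Step 3: thread B executes B1 (x = x - 1). Shared: x=6 y=0 z=12. PCs: A@1 B@1 C@1
Step 4: thread B executes B2 (x = y). Shared: x=0 y=0 z=12. PCs: A@1 B@2 C@1
Step 5: thread A executes A2 (z = y). Shared: x=0 y=0 z=0. PCs: A@2 B@2 C@1
Step 6: thread C executes C2 (z = 9). Shared: x=0 y=0 z=9. PCs: A@2 B@2 C@2
Step 7: thread B executes B3 (z = 0). Shared: x=0 y=0 z=0. PCs: A@2 B@3 C@2
Step 8: thread B executes B4 (z = z - 1). Shared: x=0 y=0 z=-1. PCs: A@2 B@4 C@2
Step 9: thread A executes A3 (y = y - 3). Shared: x=0 y=-3 z=-1. PCs: A@3 B@4 C@2
Step 10: thread A executes A4 (x = x - 3). Shared: x=-3 y=-3 z=-1. PCs: A@4 B@4 C@2

Answer: x=-3 y=-3 z=-1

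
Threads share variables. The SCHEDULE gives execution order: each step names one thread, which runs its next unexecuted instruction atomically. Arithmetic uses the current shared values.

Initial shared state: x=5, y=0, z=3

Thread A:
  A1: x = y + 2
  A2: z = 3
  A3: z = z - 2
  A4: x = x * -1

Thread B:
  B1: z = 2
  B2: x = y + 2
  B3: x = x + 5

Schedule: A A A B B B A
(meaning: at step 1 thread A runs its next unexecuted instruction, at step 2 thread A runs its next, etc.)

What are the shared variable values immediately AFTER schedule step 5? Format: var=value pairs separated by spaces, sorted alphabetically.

Step 1: thread A executes A1 (x = y + 2). Shared: x=2 y=0 z=3. PCs: A@1 B@0
Step 2: thread A executes A2 (z = 3). Shared: x=2 y=0 z=3. PCs: A@2 B@0
Step 3: thread A executes A3 (z = z - 2). Shared: x=2 y=0 z=1. PCs: A@3 B@0
Step 4: thread B executes B1 (z = 2). Shared: x=2 y=0 z=2. PCs: A@3 B@1
Step 5: thread B executes B2 (x = y + 2). Shared: x=2 y=0 z=2. PCs: A@3 B@2

Answer: x=2 y=0 z=2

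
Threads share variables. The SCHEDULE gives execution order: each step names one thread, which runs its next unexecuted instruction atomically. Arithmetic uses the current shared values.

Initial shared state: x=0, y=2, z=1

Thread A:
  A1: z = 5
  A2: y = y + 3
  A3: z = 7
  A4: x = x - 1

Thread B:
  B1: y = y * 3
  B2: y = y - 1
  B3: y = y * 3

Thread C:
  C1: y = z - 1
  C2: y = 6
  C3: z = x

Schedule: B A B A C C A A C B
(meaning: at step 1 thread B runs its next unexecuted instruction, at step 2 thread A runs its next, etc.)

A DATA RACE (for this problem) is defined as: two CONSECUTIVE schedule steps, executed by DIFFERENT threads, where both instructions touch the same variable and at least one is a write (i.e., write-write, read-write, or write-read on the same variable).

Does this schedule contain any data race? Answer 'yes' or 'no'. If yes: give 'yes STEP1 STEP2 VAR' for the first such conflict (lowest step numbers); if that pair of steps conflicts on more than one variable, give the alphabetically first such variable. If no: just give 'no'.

Steps 1,2: B(r=y,w=y) vs A(r=-,w=z). No conflict.
Steps 2,3: A(r=-,w=z) vs B(r=y,w=y). No conflict.
Steps 3,4: B(y = y - 1) vs A(y = y + 3). RACE on y (W-W).
Steps 4,5: A(y = y + 3) vs C(y = z - 1). RACE on y (W-W).
Steps 5,6: same thread (C). No race.
Steps 6,7: C(r=-,w=y) vs A(r=-,w=z). No conflict.
Steps 7,8: same thread (A). No race.
Steps 8,9: A(x = x - 1) vs C(z = x). RACE on x (W-R).
Steps 9,10: C(r=x,w=z) vs B(r=y,w=y). No conflict.
First conflict at steps 3,4.

Answer: yes 3 4 y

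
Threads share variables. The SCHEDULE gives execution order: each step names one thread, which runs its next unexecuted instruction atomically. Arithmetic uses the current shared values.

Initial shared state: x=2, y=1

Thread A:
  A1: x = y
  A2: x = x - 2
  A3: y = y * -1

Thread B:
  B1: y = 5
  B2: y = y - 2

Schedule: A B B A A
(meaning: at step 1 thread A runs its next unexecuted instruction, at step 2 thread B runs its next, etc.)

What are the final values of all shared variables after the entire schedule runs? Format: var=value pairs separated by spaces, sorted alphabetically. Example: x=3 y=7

Answer: x=-1 y=-3

Derivation:
Step 1: thread A executes A1 (x = y). Shared: x=1 y=1. PCs: A@1 B@0
Step 2: thread B executes B1 (y = 5). Shared: x=1 y=5. PCs: A@1 B@1
Step 3: thread B executes B2 (y = y - 2). Shared: x=1 y=3. PCs: A@1 B@2
Step 4: thread A executes A2 (x = x - 2). Shared: x=-1 y=3. PCs: A@2 B@2
Step 5: thread A executes A3 (y = y * -1). Shared: x=-1 y=-3. PCs: A@3 B@2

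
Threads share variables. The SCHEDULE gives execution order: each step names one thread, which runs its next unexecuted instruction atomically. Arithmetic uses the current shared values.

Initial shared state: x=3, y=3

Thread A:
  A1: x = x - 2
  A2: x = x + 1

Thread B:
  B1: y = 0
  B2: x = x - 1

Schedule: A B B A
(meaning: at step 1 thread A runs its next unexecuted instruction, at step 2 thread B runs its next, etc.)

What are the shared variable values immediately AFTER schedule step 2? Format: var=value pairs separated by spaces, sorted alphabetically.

Answer: x=1 y=0

Derivation:
Step 1: thread A executes A1 (x = x - 2). Shared: x=1 y=3. PCs: A@1 B@0
Step 2: thread B executes B1 (y = 0). Shared: x=1 y=0. PCs: A@1 B@1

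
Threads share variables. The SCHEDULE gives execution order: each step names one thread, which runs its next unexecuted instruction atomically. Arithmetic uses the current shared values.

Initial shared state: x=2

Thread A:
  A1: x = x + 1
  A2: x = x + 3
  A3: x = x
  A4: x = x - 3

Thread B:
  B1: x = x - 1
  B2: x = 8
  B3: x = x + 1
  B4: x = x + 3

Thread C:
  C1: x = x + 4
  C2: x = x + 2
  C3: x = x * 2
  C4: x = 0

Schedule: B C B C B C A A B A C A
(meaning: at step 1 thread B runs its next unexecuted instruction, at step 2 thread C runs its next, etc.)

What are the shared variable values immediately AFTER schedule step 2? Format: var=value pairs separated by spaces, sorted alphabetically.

Step 1: thread B executes B1 (x = x - 1). Shared: x=1. PCs: A@0 B@1 C@0
Step 2: thread C executes C1 (x = x + 4). Shared: x=5. PCs: A@0 B@1 C@1

Answer: x=5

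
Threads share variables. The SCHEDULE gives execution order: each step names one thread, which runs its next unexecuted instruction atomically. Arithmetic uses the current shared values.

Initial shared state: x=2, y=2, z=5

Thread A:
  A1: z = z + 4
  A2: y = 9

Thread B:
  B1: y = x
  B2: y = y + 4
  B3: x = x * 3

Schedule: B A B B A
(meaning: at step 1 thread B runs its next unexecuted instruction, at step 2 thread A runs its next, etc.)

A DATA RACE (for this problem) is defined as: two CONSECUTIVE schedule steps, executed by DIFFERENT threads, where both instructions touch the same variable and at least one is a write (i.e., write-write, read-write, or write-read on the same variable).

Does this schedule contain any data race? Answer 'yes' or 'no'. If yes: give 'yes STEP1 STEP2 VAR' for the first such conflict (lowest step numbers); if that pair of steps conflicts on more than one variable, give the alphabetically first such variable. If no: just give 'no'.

Answer: no

Derivation:
Steps 1,2: B(r=x,w=y) vs A(r=z,w=z). No conflict.
Steps 2,3: A(r=z,w=z) vs B(r=y,w=y). No conflict.
Steps 3,4: same thread (B). No race.
Steps 4,5: B(r=x,w=x) vs A(r=-,w=y). No conflict.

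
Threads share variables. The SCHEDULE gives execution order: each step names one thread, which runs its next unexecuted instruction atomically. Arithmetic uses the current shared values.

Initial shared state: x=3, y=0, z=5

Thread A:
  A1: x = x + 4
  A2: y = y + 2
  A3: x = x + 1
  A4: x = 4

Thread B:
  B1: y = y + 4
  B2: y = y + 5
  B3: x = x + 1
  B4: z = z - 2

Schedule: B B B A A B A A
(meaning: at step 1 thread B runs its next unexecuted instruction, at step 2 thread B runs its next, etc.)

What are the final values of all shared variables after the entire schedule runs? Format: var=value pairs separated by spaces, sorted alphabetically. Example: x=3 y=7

Step 1: thread B executes B1 (y = y + 4). Shared: x=3 y=4 z=5. PCs: A@0 B@1
Step 2: thread B executes B2 (y = y + 5). Shared: x=3 y=9 z=5. PCs: A@0 B@2
Step 3: thread B executes B3 (x = x + 1). Shared: x=4 y=9 z=5. PCs: A@0 B@3
Step 4: thread A executes A1 (x = x + 4). Shared: x=8 y=9 z=5. PCs: A@1 B@3
Step 5: thread A executes A2 (y = y + 2). Shared: x=8 y=11 z=5. PCs: A@2 B@3
Step 6: thread B executes B4 (z = z - 2). Shared: x=8 y=11 z=3. PCs: A@2 B@4
Step 7: thread A executes A3 (x = x + 1). Shared: x=9 y=11 z=3. PCs: A@3 B@4
Step 8: thread A executes A4 (x = 4). Shared: x=4 y=11 z=3. PCs: A@4 B@4

Answer: x=4 y=11 z=3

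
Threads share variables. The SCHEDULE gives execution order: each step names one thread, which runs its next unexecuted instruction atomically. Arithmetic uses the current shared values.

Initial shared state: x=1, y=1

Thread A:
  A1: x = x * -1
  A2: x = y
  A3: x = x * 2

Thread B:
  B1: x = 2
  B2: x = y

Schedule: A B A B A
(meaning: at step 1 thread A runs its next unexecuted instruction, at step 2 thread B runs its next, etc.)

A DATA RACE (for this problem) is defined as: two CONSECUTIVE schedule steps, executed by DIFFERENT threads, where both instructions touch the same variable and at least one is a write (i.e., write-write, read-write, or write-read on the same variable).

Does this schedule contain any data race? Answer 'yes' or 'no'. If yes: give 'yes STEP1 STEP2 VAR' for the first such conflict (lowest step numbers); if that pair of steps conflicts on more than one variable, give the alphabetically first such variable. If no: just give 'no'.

Answer: yes 1 2 x

Derivation:
Steps 1,2: A(x = x * -1) vs B(x = 2). RACE on x (W-W).
Steps 2,3: B(x = 2) vs A(x = y). RACE on x (W-W).
Steps 3,4: A(x = y) vs B(x = y). RACE on x (W-W).
Steps 4,5: B(x = y) vs A(x = x * 2). RACE on x (W-W).
First conflict at steps 1,2.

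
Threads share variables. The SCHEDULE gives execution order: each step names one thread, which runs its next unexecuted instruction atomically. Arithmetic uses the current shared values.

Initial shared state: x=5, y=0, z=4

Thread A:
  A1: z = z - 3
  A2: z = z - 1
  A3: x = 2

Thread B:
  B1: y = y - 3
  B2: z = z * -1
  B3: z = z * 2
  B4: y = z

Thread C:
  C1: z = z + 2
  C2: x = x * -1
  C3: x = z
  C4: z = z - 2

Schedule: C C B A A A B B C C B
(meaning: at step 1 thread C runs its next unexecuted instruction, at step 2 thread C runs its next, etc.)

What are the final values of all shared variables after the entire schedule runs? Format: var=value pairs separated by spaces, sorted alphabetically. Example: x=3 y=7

Answer: x=-4 y=-6 z=-6

Derivation:
Step 1: thread C executes C1 (z = z + 2). Shared: x=5 y=0 z=6. PCs: A@0 B@0 C@1
Step 2: thread C executes C2 (x = x * -1). Shared: x=-5 y=0 z=6. PCs: A@0 B@0 C@2
Step 3: thread B executes B1 (y = y - 3). Shared: x=-5 y=-3 z=6. PCs: A@0 B@1 C@2
Step 4: thread A executes A1 (z = z - 3). Shared: x=-5 y=-3 z=3. PCs: A@1 B@1 C@2
Step 5: thread A executes A2 (z = z - 1). Shared: x=-5 y=-3 z=2. PCs: A@2 B@1 C@2
Step 6: thread A executes A3 (x = 2). Shared: x=2 y=-3 z=2. PCs: A@3 B@1 C@2
Step 7: thread B executes B2 (z = z * -1). Shared: x=2 y=-3 z=-2. PCs: A@3 B@2 C@2
Step 8: thread B executes B3 (z = z * 2). Shared: x=2 y=-3 z=-4. PCs: A@3 B@3 C@2
Step 9: thread C executes C3 (x = z). Shared: x=-4 y=-3 z=-4. PCs: A@3 B@3 C@3
Step 10: thread C executes C4 (z = z - 2). Shared: x=-4 y=-3 z=-6. PCs: A@3 B@3 C@4
Step 11: thread B executes B4 (y = z). Shared: x=-4 y=-6 z=-6. PCs: A@3 B@4 C@4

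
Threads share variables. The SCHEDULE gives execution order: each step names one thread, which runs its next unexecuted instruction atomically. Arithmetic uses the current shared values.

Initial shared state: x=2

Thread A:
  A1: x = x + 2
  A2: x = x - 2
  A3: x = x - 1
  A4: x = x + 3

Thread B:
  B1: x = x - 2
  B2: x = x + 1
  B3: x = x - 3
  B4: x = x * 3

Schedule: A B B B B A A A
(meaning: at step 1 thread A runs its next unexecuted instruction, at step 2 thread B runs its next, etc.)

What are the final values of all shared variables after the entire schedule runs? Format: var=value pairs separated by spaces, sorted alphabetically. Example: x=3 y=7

Step 1: thread A executes A1 (x = x + 2). Shared: x=4. PCs: A@1 B@0
Step 2: thread B executes B1 (x = x - 2). Shared: x=2. PCs: A@1 B@1
Step 3: thread B executes B2 (x = x + 1). Shared: x=3. PCs: A@1 B@2
Step 4: thread B executes B3 (x = x - 3). Shared: x=0. PCs: A@1 B@3
Step 5: thread B executes B4 (x = x * 3). Shared: x=0. PCs: A@1 B@4
Step 6: thread A executes A2 (x = x - 2). Shared: x=-2. PCs: A@2 B@4
Step 7: thread A executes A3 (x = x - 1). Shared: x=-3. PCs: A@3 B@4
Step 8: thread A executes A4 (x = x + 3). Shared: x=0. PCs: A@4 B@4

Answer: x=0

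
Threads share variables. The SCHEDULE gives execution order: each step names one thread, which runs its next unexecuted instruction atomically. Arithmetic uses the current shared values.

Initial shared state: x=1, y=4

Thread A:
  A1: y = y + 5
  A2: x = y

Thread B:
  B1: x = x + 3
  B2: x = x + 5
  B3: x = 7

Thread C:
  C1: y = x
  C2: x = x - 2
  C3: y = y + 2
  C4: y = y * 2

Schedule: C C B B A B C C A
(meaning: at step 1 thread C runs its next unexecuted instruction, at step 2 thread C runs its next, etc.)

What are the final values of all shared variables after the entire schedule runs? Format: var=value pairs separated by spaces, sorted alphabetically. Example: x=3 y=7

Step 1: thread C executes C1 (y = x). Shared: x=1 y=1. PCs: A@0 B@0 C@1
Step 2: thread C executes C2 (x = x - 2). Shared: x=-1 y=1. PCs: A@0 B@0 C@2
Step 3: thread B executes B1 (x = x + 3). Shared: x=2 y=1. PCs: A@0 B@1 C@2
Step 4: thread B executes B2 (x = x + 5). Shared: x=7 y=1. PCs: A@0 B@2 C@2
Step 5: thread A executes A1 (y = y + 5). Shared: x=7 y=6. PCs: A@1 B@2 C@2
Step 6: thread B executes B3 (x = 7). Shared: x=7 y=6. PCs: A@1 B@3 C@2
Step 7: thread C executes C3 (y = y + 2). Shared: x=7 y=8. PCs: A@1 B@3 C@3
Step 8: thread C executes C4 (y = y * 2). Shared: x=7 y=16. PCs: A@1 B@3 C@4
Step 9: thread A executes A2 (x = y). Shared: x=16 y=16. PCs: A@2 B@3 C@4

Answer: x=16 y=16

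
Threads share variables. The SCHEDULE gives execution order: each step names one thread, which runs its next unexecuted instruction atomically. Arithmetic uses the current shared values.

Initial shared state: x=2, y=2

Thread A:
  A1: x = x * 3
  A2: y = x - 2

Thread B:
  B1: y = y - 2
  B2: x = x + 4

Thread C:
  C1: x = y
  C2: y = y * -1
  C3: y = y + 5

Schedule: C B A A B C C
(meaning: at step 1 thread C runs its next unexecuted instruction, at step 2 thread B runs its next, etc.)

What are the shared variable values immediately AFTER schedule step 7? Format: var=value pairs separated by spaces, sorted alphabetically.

Answer: x=10 y=1

Derivation:
Step 1: thread C executes C1 (x = y). Shared: x=2 y=2. PCs: A@0 B@0 C@1
Step 2: thread B executes B1 (y = y - 2). Shared: x=2 y=0. PCs: A@0 B@1 C@1
Step 3: thread A executes A1 (x = x * 3). Shared: x=6 y=0. PCs: A@1 B@1 C@1
Step 4: thread A executes A2 (y = x - 2). Shared: x=6 y=4. PCs: A@2 B@1 C@1
Step 5: thread B executes B2 (x = x + 4). Shared: x=10 y=4. PCs: A@2 B@2 C@1
Step 6: thread C executes C2 (y = y * -1). Shared: x=10 y=-4. PCs: A@2 B@2 C@2
Step 7: thread C executes C3 (y = y + 5). Shared: x=10 y=1. PCs: A@2 B@2 C@3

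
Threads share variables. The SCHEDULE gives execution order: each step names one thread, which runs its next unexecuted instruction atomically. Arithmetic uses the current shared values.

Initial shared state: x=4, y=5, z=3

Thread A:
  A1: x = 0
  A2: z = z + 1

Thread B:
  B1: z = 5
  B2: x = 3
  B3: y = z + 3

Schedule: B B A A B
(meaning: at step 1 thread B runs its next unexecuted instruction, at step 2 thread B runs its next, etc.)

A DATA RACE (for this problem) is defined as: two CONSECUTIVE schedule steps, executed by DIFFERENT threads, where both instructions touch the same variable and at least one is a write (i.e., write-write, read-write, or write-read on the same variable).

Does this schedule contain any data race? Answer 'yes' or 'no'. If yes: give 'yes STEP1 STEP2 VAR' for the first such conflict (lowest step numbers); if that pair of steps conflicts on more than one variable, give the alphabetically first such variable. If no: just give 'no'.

Steps 1,2: same thread (B). No race.
Steps 2,3: B(x = 3) vs A(x = 0). RACE on x (W-W).
Steps 3,4: same thread (A). No race.
Steps 4,5: A(z = z + 1) vs B(y = z + 3). RACE on z (W-R).
First conflict at steps 2,3.

Answer: yes 2 3 x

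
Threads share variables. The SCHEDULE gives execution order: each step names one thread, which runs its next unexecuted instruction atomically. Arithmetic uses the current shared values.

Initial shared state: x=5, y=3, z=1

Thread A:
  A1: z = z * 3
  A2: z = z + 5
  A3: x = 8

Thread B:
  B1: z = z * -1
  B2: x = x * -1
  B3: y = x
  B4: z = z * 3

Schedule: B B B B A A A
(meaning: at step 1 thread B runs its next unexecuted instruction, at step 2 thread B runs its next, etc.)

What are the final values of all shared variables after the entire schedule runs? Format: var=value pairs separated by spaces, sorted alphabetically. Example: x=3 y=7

Answer: x=8 y=-5 z=-4

Derivation:
Step 1: thread B executes B1 (z = z * -1). Shared: x=5 y=3 z=-1. PCs: A@0 B@1
Step 2: thread B executes B2 (x = x * -1). Shared: x=-5 y=3 z=-1. PCs: A@0 B@2
Step 3: thread B executes B3 (y = x). Shared: x=-5 y=-5 z=-1. PCs: A@0 B@3
Step 4: thread B executes B4 (z = z * 3). Shared: x=-5 y=-5 z=-3. PCs: A@0 B@4
Step 5: thread A executes A1 (z = z * 3). Shared: x=-5 y=-5 z=-9. PCs: A@1 B@4
Step 6: thread A executes A2 (z = z + 5). Shared: x=-5 y=-5 z=-4. PCs: A@2 B@4
Step 7: thread A executes A3 (x = 8). Shared: x=8 y=-5 z=-4. PCs: A@3 B@4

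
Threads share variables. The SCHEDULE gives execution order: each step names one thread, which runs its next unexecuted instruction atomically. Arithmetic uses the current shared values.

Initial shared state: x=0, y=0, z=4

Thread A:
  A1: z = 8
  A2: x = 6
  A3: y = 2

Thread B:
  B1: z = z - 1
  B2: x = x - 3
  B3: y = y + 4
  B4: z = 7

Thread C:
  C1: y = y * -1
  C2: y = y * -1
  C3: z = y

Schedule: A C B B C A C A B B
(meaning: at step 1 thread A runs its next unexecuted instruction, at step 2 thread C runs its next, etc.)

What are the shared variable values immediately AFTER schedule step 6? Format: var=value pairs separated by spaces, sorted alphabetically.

Step 1: thread A executes A1 (z = 8). Shared: x=0 y=0 z=8. PCs: A@1 B@0 C@0
Step 2: thread C executes C1 (y = y * -1). Shared: x=0 y=0 z=8. PCs: A@1 B@0 C@1
Step 3: thread B executes B1 (z = z - 1). Shared: x=0 y=0 z=7. PCs: A@1 B@1 C@1
Step 4: thread B executes B2 (x = x - 3). Shared: x=-3 y=0 z=7. PCs: A@1 B@2 C@1
Step 5: thread C executes C2 (y = y * -1). Shared: x=-3 y=0 z=7. PCs: A@1 B@2 C@2
Step 6: thread A executes A2 (x = 6). Shared: x=6 y=0 z=7. PCs: A@2 B@2 C@2

Answer: x=6 y=0 z=7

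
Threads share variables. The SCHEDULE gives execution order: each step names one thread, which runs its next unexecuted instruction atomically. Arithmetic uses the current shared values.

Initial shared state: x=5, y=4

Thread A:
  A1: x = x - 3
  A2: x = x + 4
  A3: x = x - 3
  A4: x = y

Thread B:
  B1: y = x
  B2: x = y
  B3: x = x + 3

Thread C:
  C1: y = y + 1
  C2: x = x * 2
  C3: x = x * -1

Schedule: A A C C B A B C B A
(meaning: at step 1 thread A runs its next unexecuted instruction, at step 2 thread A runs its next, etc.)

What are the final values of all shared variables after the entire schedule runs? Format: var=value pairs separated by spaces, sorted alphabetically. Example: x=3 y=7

Step 1: thread A executes A1 (x = x - 3). Shared: x=2 y=4. PCs: A@1 B@0 C@0
Step 2: thread A executes A2 (x = x + 4). Shared: x=6 y=4. PCs: A@2 B@0 C@0
Step 3: thread C executes C1 (y = y + 1). Shared: x=6 y=5. PCs: A@2 B@0 C@1
Step 4: thread C executes C2 (x = x * 2). Shared: x=12 y=5. PCs: A@2 B@0 C@2
Step 5: thread B executes B1 (y = x). Shared: x=12 y=12. PCs: A@2 B@1 C@2
Step 6: thread A executes A3 (x = x - 3). Shared: x=9 y=12. PCs: A@3 B@1 C@2
Step 7: thread B executes B2 (x = y). Shared: x=12 y=12. PCs: A@3 B@2 C@2
Step 8: thread C executes C3 (x = x * -1). Shared: x=-12 y=12. PCs: A@3 B@2 C@3
Step 9: thread B executes B3 (x = x + 3). Shared: x=-9 y=12. PCs: A@3 B@3 C@3
Step 10: thread A executes A4 (x = y). Shared: x=12 y=12. PCs: A@4 B@3 C@3

Answer: x=12 y=12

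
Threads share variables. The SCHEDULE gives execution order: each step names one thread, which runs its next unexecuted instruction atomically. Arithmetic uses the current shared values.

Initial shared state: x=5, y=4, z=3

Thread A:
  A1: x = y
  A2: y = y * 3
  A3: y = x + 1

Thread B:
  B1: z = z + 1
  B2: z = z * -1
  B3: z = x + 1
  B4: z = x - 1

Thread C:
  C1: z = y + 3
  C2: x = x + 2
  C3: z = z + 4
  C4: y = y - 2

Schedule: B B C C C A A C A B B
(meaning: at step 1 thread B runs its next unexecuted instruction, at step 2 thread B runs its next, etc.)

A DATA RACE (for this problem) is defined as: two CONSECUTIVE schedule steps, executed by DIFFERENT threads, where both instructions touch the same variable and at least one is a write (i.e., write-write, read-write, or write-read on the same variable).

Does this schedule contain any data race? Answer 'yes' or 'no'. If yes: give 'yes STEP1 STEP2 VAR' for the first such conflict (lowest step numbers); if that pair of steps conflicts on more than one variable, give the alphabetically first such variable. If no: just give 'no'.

Answer: yes 2 3 z

Derivation:
Steps 1,2: same thread (B). No race.
Steps 2,3: B(z = z * -1) vs C(z = y + 3). RACE on z (W-W).
Steps 3,4: same thread (C). No race.
Steps 4,5: same thread (C). No race.
Steps 5,6: C(r=z,w=z) vs A(r=y,w=x). No conflict.
Steps 6,7: same thread (A). No race.
Steps 7,8: A(y = y * 3) vs C(y = y - 2). RACE on y (W-W).
Steps 8,9: C(y = y - 2) vs A(y = x + 1). RACE on y (W-W).
Steps 9,10: A(r=x,w=y) vs B(r=x,w=z). No conflict.
Steps 10,11: same thread (B). No race.
First conflict at steps 2,3.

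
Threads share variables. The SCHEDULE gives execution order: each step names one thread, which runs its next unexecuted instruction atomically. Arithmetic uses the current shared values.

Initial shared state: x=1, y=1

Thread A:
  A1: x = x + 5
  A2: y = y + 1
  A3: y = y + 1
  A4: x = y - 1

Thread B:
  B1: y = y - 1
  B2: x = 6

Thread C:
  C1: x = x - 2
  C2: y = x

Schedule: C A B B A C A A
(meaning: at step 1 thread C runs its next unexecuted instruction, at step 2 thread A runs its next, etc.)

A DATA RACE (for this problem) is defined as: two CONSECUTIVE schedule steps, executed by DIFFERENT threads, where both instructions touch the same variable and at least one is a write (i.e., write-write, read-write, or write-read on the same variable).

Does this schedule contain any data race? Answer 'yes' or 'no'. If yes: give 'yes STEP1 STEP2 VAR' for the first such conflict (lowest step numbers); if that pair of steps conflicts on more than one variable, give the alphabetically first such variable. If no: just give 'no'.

Steps 1,2: C(x = x - 2) vs A(x = x + 5). RACE on x (W-W).
Steps 2,3: A(r=x,w=x) vs B(r=y,w=y). No conflict.
Steps 3,4: same thread (B). No race.
Steps 4,5: B(r=-,w=x) vs A(r=y,w=y). No conflict.
Steps 5,6: A(y = y + 1) vs C(y = x). RACE on y (W-W).
Steps 6,7: C(y = x) vs A(y = y + 1). RACE on y (W-W).
Steps 7,8: same thread (A). No race.
First conflict at steps 1,2.

Answer: yes 1 2 x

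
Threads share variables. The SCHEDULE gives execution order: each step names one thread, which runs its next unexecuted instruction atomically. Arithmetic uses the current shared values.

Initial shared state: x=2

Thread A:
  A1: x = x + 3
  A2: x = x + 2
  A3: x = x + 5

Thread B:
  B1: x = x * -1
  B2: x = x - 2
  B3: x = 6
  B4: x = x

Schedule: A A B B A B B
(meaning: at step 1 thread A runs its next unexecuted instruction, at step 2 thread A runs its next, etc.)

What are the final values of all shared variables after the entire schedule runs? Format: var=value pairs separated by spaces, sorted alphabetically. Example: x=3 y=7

Step 1: thread A executes A1 (x = x + 3). Shared: x=5. PCs: A@1 B@0
Step 2: thread A executes A2 (x = x + 2). Shared: x=7. PCs: A@2 B@0
Step 3: thread B executes B1 (x = x * -1). Shared: x=-7. PCs: A@2 B@1
Step 4: thread B executes B2 (x = x - 2). Shared: x=-9. PCs: A@2 B@2
Step 5: thread A executes A3 (x = x + 5). Shared: x=-4. PCs: A@3 B@2
Step 6: thread B executes B3 (x = 6). Shared: x=6. PCs: A@3 B@3
Step 7: thread B executes B4 (x = x). Shared: x=6. PCs: A@3 B@4

Answer: x=6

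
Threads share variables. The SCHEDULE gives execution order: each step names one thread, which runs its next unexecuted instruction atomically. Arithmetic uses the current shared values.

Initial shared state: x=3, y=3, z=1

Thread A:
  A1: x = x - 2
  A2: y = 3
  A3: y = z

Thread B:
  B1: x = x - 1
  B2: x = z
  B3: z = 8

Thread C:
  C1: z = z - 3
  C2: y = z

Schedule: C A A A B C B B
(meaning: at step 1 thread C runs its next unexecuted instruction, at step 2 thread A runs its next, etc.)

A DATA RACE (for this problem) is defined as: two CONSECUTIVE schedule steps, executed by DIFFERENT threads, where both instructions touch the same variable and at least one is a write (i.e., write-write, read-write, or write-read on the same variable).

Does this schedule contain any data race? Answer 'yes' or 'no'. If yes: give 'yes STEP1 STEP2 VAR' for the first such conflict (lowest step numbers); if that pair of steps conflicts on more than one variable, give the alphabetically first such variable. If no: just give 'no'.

Answer: no

Derivation:
Steps 1,2: C(r=z,w=z) vs A(r=x,w=x). No conflict.
Steps 2,3: same thread (A). No race.
Steps 3,4: same thread (A). No race.
Steps 4,5: A(r=z,w=y) vs B(r=x,w=x). No conflict.
Steps 5,6: B(r=x,w=x) vs C(r=z,w=y). No conflict.
Steps 6,7: C(r=z,w=y) vs B(r=z,w=x). No conflict.
Steps 7,8: same thread (B). No race.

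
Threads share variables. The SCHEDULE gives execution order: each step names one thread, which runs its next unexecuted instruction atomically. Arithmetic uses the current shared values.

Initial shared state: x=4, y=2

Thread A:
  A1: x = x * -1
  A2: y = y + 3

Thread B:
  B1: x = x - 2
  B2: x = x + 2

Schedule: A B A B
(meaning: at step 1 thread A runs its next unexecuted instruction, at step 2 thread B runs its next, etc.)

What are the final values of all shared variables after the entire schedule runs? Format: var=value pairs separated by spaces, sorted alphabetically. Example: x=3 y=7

Step 1: thread A executes A1 (x = x * -1). Shared: x=-4 y=2. PCs: A@1 B@0
Step 2: thread B executes B1 (x = x - 2). Shared: x=-6 y=2. PCs: A@1 B@1
Step 3: thread A executes A2 (y = y + 3). Shared: x=-6 y=5. PCs: A@2 B@1
Step 4: thread B executes B2 (x = x + 2). Shared: x=-4 y=5. PCs: A@2 B@2

Answer: x=-4 y=5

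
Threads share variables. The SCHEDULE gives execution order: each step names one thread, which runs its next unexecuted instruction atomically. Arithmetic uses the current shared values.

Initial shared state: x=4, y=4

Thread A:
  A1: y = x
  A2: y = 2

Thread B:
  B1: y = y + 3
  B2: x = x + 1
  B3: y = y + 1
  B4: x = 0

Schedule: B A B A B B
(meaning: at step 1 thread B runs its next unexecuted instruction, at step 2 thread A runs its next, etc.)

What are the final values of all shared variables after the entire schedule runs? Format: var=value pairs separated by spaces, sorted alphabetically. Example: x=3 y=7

Answer: x=0 y=3

Derivation:
Step 1: thread B executes B1 (y = y + 3). Shared: x=4 y=7. PCs: A@0 B@1
Step 2: thread A executes A1 (y = x). Shared: x=4 y=4. PCs: A@1 B@1
Step 3: thread B executes B2 (x = x + 1). Shared: x=5 y=4. PCs: A@1 B@2
Step 4: thread A executes A2 (y = 2). Shared: x=5 y=2. PCs: A@2 B@2
Step 5: thread B executes B3 (y = y + 1). Shared: x=5 y=3. PCs: A@2 B@3
Step 6: thread B executes B4 (x = 0). Shared: x=0 y=3. PCs: A@2 B@4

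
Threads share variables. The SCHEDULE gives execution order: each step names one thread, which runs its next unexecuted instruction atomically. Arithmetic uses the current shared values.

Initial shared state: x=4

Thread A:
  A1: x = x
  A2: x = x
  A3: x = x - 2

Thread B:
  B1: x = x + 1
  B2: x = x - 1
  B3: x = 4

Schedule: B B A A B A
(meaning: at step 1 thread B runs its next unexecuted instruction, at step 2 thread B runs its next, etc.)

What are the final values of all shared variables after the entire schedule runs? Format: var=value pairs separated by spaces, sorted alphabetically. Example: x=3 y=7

Answer: x=2

Derivation:
Step 1: thread B executes B1 (x = x + 1). Shared: x=5. PCs: A@0 B@1
Step 2: thread B executes B2 (x = x - 1). Shared: x=4. PCs: A@0 B@2
Step 3: thread A executes A1 (x = x). Shared: x=4. PCs: A@1 B@2
Step 4: thread A executes A2 (x = x). Shared: x=4. PCs: A@2 B@2
Step 5: thread B executes B3 (x = 4). Shared: x=4. PCs: A@2 B@3
Step 6: thread A executes A3 (x = x - 2). Shared: x=2. PCs: A@3 B@3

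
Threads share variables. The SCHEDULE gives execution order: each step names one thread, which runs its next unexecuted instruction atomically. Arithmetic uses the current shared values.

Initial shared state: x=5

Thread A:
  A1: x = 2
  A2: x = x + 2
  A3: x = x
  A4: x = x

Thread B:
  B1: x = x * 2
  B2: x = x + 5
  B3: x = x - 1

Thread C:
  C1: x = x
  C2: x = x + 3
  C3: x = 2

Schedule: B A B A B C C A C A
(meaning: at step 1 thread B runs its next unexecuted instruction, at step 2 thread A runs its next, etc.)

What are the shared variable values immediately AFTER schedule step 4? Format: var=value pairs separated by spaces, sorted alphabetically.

Answer: x=9

Derivation:
Step 1: thread B executes B1 (x = x * 2). Shared: x=10. PCs: A@0 B@1 C@0
Step 2: thread A executes A1 (x = 2). Shared: x=2. PCs: A@1 B@1 C@0
Step 3: thread B executes B2 (x = x + 5). Shared: x=7. PCs: A@1 B@2 C@0
Step 4: thread A executes A2 (x = x + 2). Shared: x=9. PCs: A@2 B@2 C@0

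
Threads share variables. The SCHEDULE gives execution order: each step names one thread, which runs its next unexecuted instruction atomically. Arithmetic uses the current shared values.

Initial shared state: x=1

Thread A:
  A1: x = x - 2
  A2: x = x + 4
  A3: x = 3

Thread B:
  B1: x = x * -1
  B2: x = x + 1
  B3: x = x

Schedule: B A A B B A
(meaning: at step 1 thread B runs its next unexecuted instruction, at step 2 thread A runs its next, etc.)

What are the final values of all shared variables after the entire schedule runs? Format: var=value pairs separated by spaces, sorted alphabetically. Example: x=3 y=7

Answer: x=3

Derivation:
Step 1: thread B executes B1 (x = x * -1). Shared: x=-1. PCs: A@0 B@1
Step 2: thread A executes A1 (x = x - 2). Shared: x=-3. PCs: A@1 B@1
Step 3: thread A executes A2 (x = x + 4). Shared: x=1. PCs: A@2 B@1
Step 4: thread B executes B2 (x = x + 1). Shared: x=2. PCs: A@2 B@2
Step 5: thread B executes B3 (x = x). Shared: x=2. PCs: A@2 B@3
Step 6: thread A executes A3 (x = 3). Shared: x=3. PCs: A@3 B@3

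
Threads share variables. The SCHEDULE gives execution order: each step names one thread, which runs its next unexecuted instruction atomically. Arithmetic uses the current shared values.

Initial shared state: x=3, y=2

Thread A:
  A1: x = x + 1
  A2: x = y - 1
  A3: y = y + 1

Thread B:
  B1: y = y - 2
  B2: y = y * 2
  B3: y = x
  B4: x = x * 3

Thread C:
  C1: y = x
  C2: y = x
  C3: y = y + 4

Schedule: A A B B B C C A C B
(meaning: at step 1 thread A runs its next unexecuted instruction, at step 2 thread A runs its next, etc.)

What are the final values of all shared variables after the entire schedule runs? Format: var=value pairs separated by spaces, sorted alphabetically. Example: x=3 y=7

Answer: x=3 y=6

Derivation:
Step 1: thread A executes A1 (x = x + 1). Shared: x=4 y=2. PCs: A@1 B@0 C@0
Step 2: thread A executes A2 (x = y - 1). Shared: x=1 y=2. PCs: A@2 B@0 C@0
Step 3: thread B executes B1 (y = y - 2). Shared: x=1 y=0. PCs: A@2 B@1 C@0
Step 4: thread B executes B2 (y = y * 2). Shared: x=1 y=0. PCs: A@2 B@2 C@0
Step 5: thread B executes B3 (y = x). Shared: x=1 y=1. PCs: A@2 B@3 C@0
Step 6: thread C executes C1 (y = x). Shared: x=1 y=1. PCs: A@2 B@3 C@1
Step 7: thread C executes C2 (y = x). Shared: x=1 y=1. PCs: A@2 B@3 C@2
Step 8: thread A executes A3 (y = y + 1). Shared: x=1 y=2. PCs: A@3 B@3 C@2
Step 9: thread C executes C3 (y = y + 4). Shared: x=1 y=6. PCs: A@3 B@3 C@3
Step 10: thread B executes B4 (x = x * 3). Shared: x=3 y=6. PCs: A@3 B@4 C@3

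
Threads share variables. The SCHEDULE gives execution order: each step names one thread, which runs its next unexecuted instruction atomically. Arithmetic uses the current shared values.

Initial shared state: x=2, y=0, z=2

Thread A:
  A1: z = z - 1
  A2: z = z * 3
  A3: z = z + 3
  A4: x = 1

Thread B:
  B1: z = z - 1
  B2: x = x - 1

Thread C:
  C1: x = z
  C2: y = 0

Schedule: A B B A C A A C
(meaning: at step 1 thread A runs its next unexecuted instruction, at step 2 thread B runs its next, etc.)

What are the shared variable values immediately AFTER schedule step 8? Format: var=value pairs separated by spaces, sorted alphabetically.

Answer: x=1 y=0 z=3

Derivation:
Step 1: thread A executes A1 (z = z - 1). Shared: x=2 y=0 z=1. PCs: A@1 B@0 C@0
Step 2: thread B executes B1 (z = z - 1). Shared: x=2 y=0 z=0. PCs: A@1 B@1 C@0
Step 3: thread B executes B2 (x = x - 1). Shared: x=1 y=0 z=0. PCs: A@1 B@2 C@0
Step 4: thread A executes A2 (z = z * 3). Shared: x=1 y=0 z=0. PCs: A@2 B@2 C@0
Step 5: thread C executes C1 (x = z). Shared: x=0 y=0 z=0. PCs: A@2 B@2 C@1
Step 6: thread A executes A3 (z = z + 3). Shared: x=0 y=0 z=3. PCs: A@3 B@2 C@1
Step 7: thread A executes A4 (x = 1). Shared: x=1 y=0 z=3. PCs: A@4 B@2 C@1
Step 8: thread C executes C2 (y = 0). Shared: x=1 y=0 z=3. PCs: A@4 B@2 C@2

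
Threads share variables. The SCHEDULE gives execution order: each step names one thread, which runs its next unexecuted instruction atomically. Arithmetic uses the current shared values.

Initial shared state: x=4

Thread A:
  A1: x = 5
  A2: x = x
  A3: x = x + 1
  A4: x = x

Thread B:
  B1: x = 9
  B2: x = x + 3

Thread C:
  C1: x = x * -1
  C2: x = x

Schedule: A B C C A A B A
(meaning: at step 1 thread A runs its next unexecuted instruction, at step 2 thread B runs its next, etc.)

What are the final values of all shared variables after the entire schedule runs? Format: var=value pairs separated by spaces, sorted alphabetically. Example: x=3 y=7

Step 1: thread A executes A1 (x = 5). Shared: x=5. PCs: A@1 B@0 C@0
Step 2: thread B executes B1 (x = 9). Shared: x=9. PCs: A@1 B@1 C@0
Step 3: thread C executes C1 (x = x * -1). Shared: x=-9. PCs: A@1 B@1 C@1
Step 4: thread C executes C2 (x = x). Shared: x=-9. PCs: A@1 B@1 C@2
Step 5: thread A executes A2 (x = x). Shared: x=-9. PCs: A@2 B@1 C@2
Step 6: thread A executes A3 (x = x + 1). Shared: x=-8. PCs: A@3 B@1 C@2
Step 7: thread B executes B2 (x = x + 3). Shared: x=-5. PCs: A@3 B@2 C@2
Step 8: thread A executes A4 (x = x). Shared: x=-5. PCs: A@4 B@2 C@2

Answer: x=-5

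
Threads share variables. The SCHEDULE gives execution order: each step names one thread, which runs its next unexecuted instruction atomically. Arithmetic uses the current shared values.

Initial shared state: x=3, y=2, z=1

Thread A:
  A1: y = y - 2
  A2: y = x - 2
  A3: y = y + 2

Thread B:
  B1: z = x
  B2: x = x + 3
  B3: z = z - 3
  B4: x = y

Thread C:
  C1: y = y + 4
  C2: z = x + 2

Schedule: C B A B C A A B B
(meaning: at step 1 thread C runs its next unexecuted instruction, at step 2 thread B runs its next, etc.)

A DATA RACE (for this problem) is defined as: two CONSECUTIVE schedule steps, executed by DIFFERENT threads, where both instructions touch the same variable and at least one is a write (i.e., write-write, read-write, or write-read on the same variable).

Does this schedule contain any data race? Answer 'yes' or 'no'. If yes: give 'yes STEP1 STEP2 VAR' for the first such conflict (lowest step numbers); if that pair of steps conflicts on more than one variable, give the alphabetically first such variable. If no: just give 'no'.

Steps 1,2: C(r=y,w=y) vs B(r=x,w=z). No conflict.
Steps 2,3: B(r=x,w=z) vs A(r=y,w=y). No conflict.
Steps 3,4: A(r=y,w=y) vs B(r=x,w=x). No conflict.
Steps 4,5: B(x = x + 3) vs C(z = x + 2). RACE on x (W-R).
Steps 5,6: C(r=x,w=z) vs A(r=x,w=y). No conflict.
Steps 6,7: same thread (A). No race.
Steps 7,8: A(r=y,w=y) vs B(r=z,w=z). No conflict.
Steps 8,9: same thread (B). No race.
First conflict at steps 4,5.

Answer: yes 4 5 x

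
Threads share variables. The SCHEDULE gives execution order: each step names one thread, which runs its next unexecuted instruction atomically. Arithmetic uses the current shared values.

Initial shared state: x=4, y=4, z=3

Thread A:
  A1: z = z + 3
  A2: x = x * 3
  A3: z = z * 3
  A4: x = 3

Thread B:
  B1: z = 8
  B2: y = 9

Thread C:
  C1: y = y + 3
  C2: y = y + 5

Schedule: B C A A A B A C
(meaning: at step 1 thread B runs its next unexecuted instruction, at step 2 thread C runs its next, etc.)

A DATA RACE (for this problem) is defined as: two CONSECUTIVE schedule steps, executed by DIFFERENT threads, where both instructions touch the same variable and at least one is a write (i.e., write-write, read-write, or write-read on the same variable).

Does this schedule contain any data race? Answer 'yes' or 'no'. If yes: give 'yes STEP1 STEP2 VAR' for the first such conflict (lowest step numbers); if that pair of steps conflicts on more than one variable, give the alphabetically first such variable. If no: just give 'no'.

Answer: no

Derivation:
Steps 1,2: B(r=-,w=z) vs C(r=y,w=y). No conflict.
Steps 2,3: C(r=y,w=y) vs A(r=z,w=z). No conflict.
Steps 3,4: same thread (A). No race.
Steps 4,5: same thread (A). No race.
Steps 5,6: A(r=z,w=z) vs B(r=-,w=y). No conflict.
Steps 6,7: B(r=-,w=y) vs A(r=-,w=x). No conflict.
Steps 7,8: A(r=-,w=x) vs C(r=y,w=y). No conflict.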